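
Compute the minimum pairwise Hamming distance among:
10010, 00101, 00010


Comparing all pairs, minimum distance: 1
Can detect 0 errors, correct 0 errors

1


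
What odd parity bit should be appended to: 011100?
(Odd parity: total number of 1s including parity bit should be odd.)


Number of 1s in data: 3
Parity bit: 0

0


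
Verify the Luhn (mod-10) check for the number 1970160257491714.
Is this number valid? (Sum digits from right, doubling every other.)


Luhn sum = 66
66 mod 10 = 6

Invalid (Luhn sum mod 10 = 6)


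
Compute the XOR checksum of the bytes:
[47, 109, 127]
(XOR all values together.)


XOR chain: 47 ^ 109 ^ 127 = 61

61


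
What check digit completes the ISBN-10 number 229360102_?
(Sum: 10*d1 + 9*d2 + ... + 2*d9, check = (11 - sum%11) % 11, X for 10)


Weighted sum: 175
175 mod 11 = 10

Check digit: 1


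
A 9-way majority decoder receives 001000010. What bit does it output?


Ones: 2 out of 9
Threshold: 5

0 (2/9 voted 1)


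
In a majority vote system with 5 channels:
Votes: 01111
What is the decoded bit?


Ones: 4 out of 5
Threshold: 3

1 (4/5 voted 1)


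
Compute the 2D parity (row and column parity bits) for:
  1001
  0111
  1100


Row parities: 010
Column parities: 0010

Row P: 010, Col P: 0010, Corner: 1


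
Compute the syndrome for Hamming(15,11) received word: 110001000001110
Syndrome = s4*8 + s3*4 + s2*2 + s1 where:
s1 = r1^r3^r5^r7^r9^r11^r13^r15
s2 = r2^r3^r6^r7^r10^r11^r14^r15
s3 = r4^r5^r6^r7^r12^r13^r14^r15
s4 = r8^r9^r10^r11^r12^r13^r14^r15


s1=0, s2=1, s3=0, s4=1

Syndrome = 10 (error at position 10)


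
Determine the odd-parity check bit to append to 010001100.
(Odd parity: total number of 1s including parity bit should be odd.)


Number of 1s in data: 3
Parity bit: 0

0


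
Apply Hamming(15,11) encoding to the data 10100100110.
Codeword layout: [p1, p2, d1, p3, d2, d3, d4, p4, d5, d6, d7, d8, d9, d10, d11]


Parity bits: p1=0, p2=0, p3=1, p4=1

001101010100110


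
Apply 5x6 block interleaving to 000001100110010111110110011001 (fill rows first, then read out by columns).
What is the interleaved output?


Matrix:
  000001
  100110
  010111
  110110
  011001
Read columns: 010100011100001011100111010101

010100011100001011100111010101


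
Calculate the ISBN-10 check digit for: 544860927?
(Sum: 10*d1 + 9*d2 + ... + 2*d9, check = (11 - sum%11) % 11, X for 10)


Weighted sum: 266
266 mod 11 = 2

Check digit: 9


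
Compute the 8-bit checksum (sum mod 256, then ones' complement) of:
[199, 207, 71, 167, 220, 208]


Sum = 1072 mod 256 = 48
Complement = 207

207


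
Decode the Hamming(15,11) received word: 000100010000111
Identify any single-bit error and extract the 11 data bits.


Syndrome = 0: no error detected

Data: 00000000111 (no errors)


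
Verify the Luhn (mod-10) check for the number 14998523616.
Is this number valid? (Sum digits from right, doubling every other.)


Luhn sum = 58
58 mod 10 = 8

Invalid (Luhn sum mod 10 = 8)


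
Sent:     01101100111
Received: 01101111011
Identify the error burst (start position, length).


XOR: 00000011100

Burst at position 6, length 3


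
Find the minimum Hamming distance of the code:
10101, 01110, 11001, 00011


Comparing all pairs, minimum distance: 2
Can detect 1 errors, correct 0 errors

2


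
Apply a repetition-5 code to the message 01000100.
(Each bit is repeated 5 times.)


Each bit -> 5 copies

0000011111000000000000000111110000000000


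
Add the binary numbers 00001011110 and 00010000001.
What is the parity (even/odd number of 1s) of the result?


00001011110 = 94
00010000001 = 129
Sum = 223 = 11011111
1s count = 7

odd parity (7 ones in 11011111)


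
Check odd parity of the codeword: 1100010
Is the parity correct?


Number of 1s: 3

Yes, parity is correct (3 ones)


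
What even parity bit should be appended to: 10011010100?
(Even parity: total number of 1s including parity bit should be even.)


Number of 1s in data: 5
Parity bit: 1

1


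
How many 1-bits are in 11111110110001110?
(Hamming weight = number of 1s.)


Counting 1s in 11111110110001110

12


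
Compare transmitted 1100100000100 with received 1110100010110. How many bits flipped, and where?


XOR: 0010000010010

3 error(s) at position(s): 2, 8, 11


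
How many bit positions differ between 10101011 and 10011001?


XOR: 00110010
Count of 1s: 3

3


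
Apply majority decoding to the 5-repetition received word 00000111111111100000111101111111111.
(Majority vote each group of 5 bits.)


Groups: 00000, 11111, 11111, 00000, 11110, 11111, 11111
Majority votes: 0110111

0110111


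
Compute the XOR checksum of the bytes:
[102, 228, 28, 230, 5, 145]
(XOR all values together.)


XOR chain: 102 ^ 228 ^ 28 ^ 230 ^ 5 ^ 145 = 236

236


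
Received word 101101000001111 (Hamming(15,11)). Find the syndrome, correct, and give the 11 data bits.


Syndrome = 0: no error detected

Data: 10100001111 (no errors)


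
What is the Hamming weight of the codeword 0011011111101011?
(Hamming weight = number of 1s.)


Counting 1s in 0011011111101011

11


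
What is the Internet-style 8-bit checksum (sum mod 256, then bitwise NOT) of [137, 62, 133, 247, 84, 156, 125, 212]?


Sum = 1156 mod 256 = 132
Complement = 123

123


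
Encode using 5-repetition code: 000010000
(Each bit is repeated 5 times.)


Each bit -> 5 copies

000000000000000000001111100000000000000000000


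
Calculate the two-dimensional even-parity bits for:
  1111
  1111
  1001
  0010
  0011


Row parities: 00010
Column parities: 1000

Row P: 00010, Col P: 1000, Corner: 1


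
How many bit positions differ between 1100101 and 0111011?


XOR: 1011110
Count of 1s: 5

5


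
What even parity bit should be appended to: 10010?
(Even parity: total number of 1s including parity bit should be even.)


Number of 1s in data: 2
Parity bit: 0

0


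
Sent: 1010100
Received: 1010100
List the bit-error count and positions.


XOR: 0000000

0 errors (received matches sent)


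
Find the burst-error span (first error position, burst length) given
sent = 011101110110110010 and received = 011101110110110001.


XOR: 000000000000000011

Burst at position 16, length 2


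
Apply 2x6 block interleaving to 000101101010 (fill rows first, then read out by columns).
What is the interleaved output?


Matrix:
  000101
  101010
Read columns: 010001100110

010001100110


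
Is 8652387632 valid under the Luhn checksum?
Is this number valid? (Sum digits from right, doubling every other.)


Luhn sum = 49
49 mod 10 = 9

Invalid (Luhn sum mod 10 = 9)


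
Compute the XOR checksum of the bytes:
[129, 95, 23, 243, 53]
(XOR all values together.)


XOR chain: 129 ^ 95 ^ 23 ^ 243 ^ 53 = 15

15


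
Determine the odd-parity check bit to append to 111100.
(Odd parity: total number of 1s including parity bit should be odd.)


Number of 1s in data: 4
Parity bit: 1

1


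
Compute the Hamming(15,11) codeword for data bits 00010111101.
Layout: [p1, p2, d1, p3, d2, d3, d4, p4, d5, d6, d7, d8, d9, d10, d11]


Parity bits: p1=0, p2=0, p3=0, p4=1

000000110111101


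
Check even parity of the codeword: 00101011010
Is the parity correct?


Number of 1s: 5

No, parity error (5 ones)


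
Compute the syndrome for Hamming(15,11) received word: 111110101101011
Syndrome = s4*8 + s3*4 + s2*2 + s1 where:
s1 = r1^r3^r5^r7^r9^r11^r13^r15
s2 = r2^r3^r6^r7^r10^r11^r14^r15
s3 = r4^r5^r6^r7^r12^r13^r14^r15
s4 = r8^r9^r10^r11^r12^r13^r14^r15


s1=0, s2=0, s3=0, s4=1

Syndrome = 8 (error at position 8)


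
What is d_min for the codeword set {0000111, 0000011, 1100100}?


Comparing all pairs, minimum distance: 1
Can detect 0 errors, correct 0 errors

1


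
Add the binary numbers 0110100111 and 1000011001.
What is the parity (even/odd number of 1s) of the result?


0110100111 = 423
1000011001 = 537
Sum = 960 = 1111000000
1s count = 4

even parity (4 ones in 1111000000)


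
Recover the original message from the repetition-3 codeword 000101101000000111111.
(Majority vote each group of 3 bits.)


Groups: 000, 101, 101, 000, 000, 111, 111
Majority votes: 0110011

0110011


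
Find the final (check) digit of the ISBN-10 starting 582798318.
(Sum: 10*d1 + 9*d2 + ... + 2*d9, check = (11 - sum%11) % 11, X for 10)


Weighted sum: 312
312 mod 11 = 4

Check digit: 7


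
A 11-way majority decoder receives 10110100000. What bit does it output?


Ones: 4 out of 11
Threshold: 6

0 (4/11 voted 1)


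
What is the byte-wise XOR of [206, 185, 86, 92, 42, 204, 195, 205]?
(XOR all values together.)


XOR chain: 206 ^ 185 ^ 86 ^ 92 ^ 42 ^ 204 ^ 195 ^ 205 = 149

149


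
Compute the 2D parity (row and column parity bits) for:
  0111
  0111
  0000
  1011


Row parities: 1101
Column parities: 1011

Row P: 1101, Col P: 1011, Corner: 1


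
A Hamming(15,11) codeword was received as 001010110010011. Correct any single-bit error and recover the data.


Syndrome = 3: error at position 3

Data: 01010010011 (corrected bit 3)


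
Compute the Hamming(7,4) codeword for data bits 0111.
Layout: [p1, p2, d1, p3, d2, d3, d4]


Parity bits: p1=0, p2=0, p3=1

0001111


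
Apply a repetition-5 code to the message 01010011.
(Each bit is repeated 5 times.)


Each bit -> 5 copies

0000011111000001111100000000001111111111


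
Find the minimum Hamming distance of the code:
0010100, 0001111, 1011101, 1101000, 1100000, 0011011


Comparing all pairs, minimum distance: 1
Can detect 0 errors, correct 0 errors

1


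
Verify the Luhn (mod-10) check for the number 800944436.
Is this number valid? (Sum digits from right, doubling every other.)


Luhn sum = 45
45 mod 10 = 5

Invalid (Luhn sum mod 10 = 5)


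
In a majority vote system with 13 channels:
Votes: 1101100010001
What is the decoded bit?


Ones: 6 out of 13
Threshold: 7

0 (6/13 voted 1)


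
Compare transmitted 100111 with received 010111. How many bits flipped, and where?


XOR: 110000

2 error(s) at position(s): 0, 1


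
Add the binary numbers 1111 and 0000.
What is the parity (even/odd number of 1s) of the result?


1111 = 15
0000 = 0
Sum = 15 = 1111
1s count = 4

even parity (4 ones in 1111)


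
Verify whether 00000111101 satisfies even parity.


Number of 1s: 5

No, parity error (5 ones)


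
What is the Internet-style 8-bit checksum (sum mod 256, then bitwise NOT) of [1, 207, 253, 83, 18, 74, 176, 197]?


Sum = 1009 mod 256 = 241
Complement = 14

14


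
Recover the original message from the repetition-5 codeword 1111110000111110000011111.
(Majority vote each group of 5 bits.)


Groups: 11111, 10000, 11111, 00000, 11111
Majority votes: 10101

10101


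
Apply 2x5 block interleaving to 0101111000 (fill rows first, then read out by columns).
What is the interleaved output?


Matrix:
  01011
  11000
Read columns: 0111001010

0111001010


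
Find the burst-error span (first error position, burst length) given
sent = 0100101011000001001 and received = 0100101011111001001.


XOR: 0000000000111000000

Burst at position 10, length 3


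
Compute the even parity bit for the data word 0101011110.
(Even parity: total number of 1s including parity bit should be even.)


Number of 1s in data: 6
Parity bit: 0

0


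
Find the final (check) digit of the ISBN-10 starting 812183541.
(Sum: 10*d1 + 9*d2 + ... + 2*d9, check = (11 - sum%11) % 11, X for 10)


Weighted sum: 209
209 mod 11 = 0

Check digit: 0


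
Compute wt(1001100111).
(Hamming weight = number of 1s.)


Counting 1s in 1001100111

6


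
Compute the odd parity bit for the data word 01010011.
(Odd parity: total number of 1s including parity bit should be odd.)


Number of 1s in data: 4
Parity bit: 1

1


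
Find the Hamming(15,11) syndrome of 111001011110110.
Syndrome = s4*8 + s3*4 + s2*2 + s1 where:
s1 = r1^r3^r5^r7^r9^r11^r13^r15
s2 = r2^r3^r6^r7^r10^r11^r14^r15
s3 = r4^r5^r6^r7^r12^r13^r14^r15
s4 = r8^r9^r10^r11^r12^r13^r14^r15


s1=1, s2=0, s3=1, s4=0

Syndrome = 5 (error at position 5)


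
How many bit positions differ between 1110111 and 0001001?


XOR: 1111110
Count of 1s: 6

6


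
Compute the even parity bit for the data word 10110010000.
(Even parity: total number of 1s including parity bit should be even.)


Number of 1s in data: 4
Parity bit: 0

0


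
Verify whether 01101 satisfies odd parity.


Number of 1s: 3

Yes, parity is correct (3 ones)


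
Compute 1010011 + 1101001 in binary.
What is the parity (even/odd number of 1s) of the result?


1010011 = 83
1101001 = 105
Sum = 188 = 10111100
1s count = 5

odd parity (5 ones in 10111100)


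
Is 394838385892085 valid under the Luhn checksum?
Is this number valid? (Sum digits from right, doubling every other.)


Luhn sum = 80
80 mod 10 = 0

Valid (Luhn sum mod 10 = 0)


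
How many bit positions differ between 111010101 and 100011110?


XOR: 011001011
Count of 1s: 5

5


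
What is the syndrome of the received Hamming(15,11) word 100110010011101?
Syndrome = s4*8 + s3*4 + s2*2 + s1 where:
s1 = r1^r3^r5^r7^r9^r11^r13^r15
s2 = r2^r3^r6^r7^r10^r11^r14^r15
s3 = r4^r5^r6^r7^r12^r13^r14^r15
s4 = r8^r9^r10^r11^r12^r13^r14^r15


s1=1, s2=0, s3=1, s4=1

Syndrome = 13 (error at position 13)


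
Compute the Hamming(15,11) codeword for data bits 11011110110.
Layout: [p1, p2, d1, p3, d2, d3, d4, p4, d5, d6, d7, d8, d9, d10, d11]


Parity bits: p1=0, p2=1, p3=0, p4=1

011010111110110


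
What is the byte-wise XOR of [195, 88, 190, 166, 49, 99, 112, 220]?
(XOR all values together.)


XOR chain: 195 ^ 88 ^ 190 ^ 166 ^ 49 ^ 99 ^ 112 ^ 220 = 125

125


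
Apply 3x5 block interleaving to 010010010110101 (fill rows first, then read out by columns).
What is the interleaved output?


Matrix:
  01001
  00101
  10101
Read columns: 001100011000111

001100011000111


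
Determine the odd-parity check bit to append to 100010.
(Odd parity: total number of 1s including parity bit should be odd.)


Number of 1s in data: 2
Parity bit: 1

1


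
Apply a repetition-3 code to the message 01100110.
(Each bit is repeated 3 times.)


Each bit -> 3 copies

000111111000000111111000


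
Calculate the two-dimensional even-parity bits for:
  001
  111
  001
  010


Row parities: 1111
Column parities: 101

Row P: 1111, Col P: 101, Corner: 0


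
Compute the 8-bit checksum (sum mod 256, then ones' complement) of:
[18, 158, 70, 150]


Sum = 396 mod 256 = 140
Complement = 115

115


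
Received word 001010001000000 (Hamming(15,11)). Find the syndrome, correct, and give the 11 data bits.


Syndrome = 15: error at position 15

Data: 11001000001 (corrected bit 15)


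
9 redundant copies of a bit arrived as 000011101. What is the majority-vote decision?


Ones: 4 out of 9
Threshold: 5

0 (4/9 voted 1)


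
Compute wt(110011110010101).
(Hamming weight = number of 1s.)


Counting 1s in 110011110010101

9


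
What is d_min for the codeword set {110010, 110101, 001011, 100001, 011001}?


Comparing all pairs, minimum distance: 2
Can detect 1 errors, correct 0 errors

2


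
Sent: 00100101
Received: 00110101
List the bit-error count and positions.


XOR: 00010000

1 error(s) at position(s): 3


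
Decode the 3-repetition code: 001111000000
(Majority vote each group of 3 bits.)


Groups: 001, 111, 000, 000
Majority votes: 0100

0100


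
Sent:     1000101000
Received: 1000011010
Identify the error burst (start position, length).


XOR: 0000110010

Burst at position 4, length 5


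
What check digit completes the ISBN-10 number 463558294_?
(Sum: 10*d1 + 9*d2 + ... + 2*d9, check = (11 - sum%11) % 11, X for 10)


Weighted sum: 266
266 mod 11 = 2

Check digit: 9


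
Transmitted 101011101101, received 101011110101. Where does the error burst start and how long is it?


XOR: 000000011000

Burst at position 7, length 2


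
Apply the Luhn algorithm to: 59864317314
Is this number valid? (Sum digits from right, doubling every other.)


Luhn sum = 50
50 mod 10 = 0

Valid (Luhn sum mod 10 = 0)


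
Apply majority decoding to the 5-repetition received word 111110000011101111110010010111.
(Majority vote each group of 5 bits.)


Groups: 11111, 00000, 11101, 11111, 00100, 10111
Majority votes: 101101

101101


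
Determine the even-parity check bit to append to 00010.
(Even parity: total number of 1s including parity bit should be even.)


Number of 1s in data: 1
Parity bit: 1

1


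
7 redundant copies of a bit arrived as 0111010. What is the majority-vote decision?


Ones: 4 out of 7
Threshold: 4

1 (4/7 voted 1)


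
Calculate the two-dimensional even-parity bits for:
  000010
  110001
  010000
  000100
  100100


Row parities: 11110
Column parities: 000011

Row P: 11110, Col P: 000011, Corner: 0


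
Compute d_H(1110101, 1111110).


XOR: 0001011
Count of 1s: 3

3


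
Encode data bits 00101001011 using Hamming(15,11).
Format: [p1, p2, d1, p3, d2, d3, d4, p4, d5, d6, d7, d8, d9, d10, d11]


Parity bits: p1=0, p2=1, p3=0, p4=0

010001001001011


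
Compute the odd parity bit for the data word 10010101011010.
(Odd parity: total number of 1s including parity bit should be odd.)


Number of 1s in data: 7
Parity bit: 0

0


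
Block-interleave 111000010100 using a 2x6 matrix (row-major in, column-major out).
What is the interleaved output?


Matrix:
  111000
  010100
Read columns: 101110010000

101110010000


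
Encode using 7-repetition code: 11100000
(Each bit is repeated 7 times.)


Each bit -> 7 copies

11111111111111111111100000000000000000000000000000000000


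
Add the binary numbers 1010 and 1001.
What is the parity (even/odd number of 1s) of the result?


1010 = 10
1001 = 9
Sum = 19 = 10011
1s count = 3

odd parity (3 ones in 10011)


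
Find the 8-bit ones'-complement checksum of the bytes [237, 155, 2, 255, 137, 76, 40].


Sum = 902 mod 256 = 134
Complement = 121

121


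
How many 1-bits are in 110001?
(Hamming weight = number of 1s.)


Counting 1s in 110001

3


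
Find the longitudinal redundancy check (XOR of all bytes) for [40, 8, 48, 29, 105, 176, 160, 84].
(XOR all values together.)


XOR chain: 40 ^ 8 ^ 48 ^ 29 ^ 105 ^ 176 ^ 160 ^ 84 = 32

32


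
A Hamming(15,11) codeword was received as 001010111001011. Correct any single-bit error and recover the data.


Syndrome = 13: error at position 13

Data: 11011001111 (corrected bit 13)


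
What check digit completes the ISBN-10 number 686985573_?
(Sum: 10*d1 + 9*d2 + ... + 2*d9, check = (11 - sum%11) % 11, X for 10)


Weighted sum: 363
363 mod 11 = 0

Check digit: 0


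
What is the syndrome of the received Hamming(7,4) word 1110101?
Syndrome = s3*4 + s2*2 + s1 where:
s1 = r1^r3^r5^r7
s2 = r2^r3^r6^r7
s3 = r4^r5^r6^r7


s1=0, s2=1, s3=0

Syndrome = 2 (error at position 2)


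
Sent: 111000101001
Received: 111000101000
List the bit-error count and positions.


XOR: 000000000001

1 error(s) at position(s): 11


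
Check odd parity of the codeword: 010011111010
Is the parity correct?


Number of 1s: 7

Yes, parity is correct (7 ones)


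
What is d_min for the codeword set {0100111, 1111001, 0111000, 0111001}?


Comparing all pairs, minimum distance: 1
Can detect 0 errors, correct 0 errors

1


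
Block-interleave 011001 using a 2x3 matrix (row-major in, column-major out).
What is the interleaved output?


Matrix:
  011
  001
Read columns: 001011

001011


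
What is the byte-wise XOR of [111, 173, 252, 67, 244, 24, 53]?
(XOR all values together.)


XOR chain: 111 ^ 173 ^ 252 ^ 67 ^ 244 ^ 24 ^ 53 = 164

164


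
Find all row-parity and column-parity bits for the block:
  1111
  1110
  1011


Row parities: 011
Column parities: 1010

Row P: 011, Col P: 1010, Corner: 0


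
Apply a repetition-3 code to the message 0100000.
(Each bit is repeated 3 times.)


Each bit -> 3 copies

000111000000000000000


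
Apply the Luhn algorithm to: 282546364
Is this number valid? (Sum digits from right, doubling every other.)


Luhn sum = 29
29 mod 10 = 9

Invalid (Luhn sum mod 10 = 9)


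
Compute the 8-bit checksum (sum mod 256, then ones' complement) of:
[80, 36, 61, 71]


Sum = 248 mod 256 = 248
Complement = 7

7


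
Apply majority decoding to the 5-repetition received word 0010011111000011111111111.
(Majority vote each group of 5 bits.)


Groups: 00100, 11111, 00001, 11111, 11111
Majority votes: 01011

01011


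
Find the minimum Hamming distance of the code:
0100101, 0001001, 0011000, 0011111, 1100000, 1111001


Comparing all pairs, minimum distance: 2
Can detect 1 errors, correct 0 errors

2


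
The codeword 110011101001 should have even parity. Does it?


Number of 1s: 7

No, parity error (7 ones)


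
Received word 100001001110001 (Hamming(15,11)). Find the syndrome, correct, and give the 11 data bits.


Syndrome = 0: no error detected

Data: 00101110001 (no errors)


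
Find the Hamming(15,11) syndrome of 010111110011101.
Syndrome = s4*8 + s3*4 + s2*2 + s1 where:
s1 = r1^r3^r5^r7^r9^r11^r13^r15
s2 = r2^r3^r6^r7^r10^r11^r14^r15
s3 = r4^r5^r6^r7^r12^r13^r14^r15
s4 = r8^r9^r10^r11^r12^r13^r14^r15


s1=1, s2=1, s3=1, s4=1

Syndrome = 15 (error at position 15)


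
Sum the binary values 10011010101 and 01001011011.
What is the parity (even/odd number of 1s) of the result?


10011010101 = 1237
01001011011 = 603
Sum = 1840 = 11100110000
1s count = 5

odd parity (5 ones in 11100110000)


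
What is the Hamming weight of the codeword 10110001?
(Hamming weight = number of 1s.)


Counting 1s in 10110001

4


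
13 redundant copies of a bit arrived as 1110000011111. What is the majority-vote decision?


Ones: 8 out of 13
Threshold: 7

1 (8/13 voted 1)


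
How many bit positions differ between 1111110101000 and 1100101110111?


XOR: 0011011011111
Count of 1s: 9

9


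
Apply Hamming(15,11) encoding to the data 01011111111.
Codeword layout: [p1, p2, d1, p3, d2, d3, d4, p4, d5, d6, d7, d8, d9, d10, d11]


Parity bits: p1=0, p2=1, p3=0, p4=1

010010111111111


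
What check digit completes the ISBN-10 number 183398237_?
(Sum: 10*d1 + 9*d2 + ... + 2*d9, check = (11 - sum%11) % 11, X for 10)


Weighted sum: 252
252 mod 11 = 10

Check digit: 1


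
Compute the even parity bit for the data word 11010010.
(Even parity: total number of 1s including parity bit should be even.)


Number of 1s in data: 4
Parity bit: 0

0


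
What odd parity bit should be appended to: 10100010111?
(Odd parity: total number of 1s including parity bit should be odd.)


Number of 1s in data: 6
Parity bit: 1

1


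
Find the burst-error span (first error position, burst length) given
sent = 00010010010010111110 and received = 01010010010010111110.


XOR: 01000000000000000000

Burst at position 1, length 1


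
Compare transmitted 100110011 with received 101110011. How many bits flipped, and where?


XOR: 001000000

1 error(s) at position(s): 2


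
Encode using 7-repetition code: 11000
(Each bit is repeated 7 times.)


Each bit -> 7 copies

11111111111111000000000000000000000


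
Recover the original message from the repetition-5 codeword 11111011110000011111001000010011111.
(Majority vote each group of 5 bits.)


Groups: 11111, 01111, 00000, 11111, 00100, 00100, 11111
Majority votes: 1101001

1101001


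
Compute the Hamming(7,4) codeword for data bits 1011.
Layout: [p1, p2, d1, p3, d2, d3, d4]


Parity bits: p1=0, p2=1, p3=0

0110011


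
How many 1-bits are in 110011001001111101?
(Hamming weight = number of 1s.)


Counting 1s in 110011001001111101

11


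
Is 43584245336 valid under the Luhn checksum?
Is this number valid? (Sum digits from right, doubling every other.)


Luhn sum = 50
50 mod 10 = 0

Valid (Luhn sum mod 10 = 0)


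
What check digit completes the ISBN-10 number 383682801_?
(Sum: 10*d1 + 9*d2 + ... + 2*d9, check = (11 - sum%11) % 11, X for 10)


Weighted sum: 260
260 mod 11 = 7

Check digit: 4


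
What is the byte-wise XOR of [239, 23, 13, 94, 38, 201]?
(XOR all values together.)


XOR chain: 239 ^ 23 ^ 13 ^ 94 ^ 38 ^ 201 = 68

68


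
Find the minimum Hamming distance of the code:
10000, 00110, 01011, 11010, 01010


Comparing all pairs, minimum distance: 1
Can detect 0 errors, correct 0 errors

1


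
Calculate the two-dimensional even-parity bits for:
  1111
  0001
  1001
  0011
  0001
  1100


Row parities: 010010
Column parities: 1001

Row P: 010010, Col P: 1001, Corner: 0


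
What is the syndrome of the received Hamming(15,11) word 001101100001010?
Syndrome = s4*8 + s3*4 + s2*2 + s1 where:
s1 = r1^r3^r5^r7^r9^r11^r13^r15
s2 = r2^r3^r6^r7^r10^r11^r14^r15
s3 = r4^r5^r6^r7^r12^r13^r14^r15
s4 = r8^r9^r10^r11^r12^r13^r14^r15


s1=0, s2=0, s3=1, s4=0

Syndrome = 4 (error at position 4)


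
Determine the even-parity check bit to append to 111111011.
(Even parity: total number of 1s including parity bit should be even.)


Number of 1s in data: 8
Parity bit: 0

0


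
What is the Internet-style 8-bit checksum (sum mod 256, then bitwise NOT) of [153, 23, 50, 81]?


Sum = 307 mod 256 = 51
Complement = 204

204


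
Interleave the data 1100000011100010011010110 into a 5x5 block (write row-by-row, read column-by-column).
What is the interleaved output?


Matrix:
  11000
  00011
  10001
  00110
  10110
Read columns: 1010110000000110101101100

1010110000000110101101100


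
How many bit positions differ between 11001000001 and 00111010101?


XOR: 11110010100
Count of 1s: 6

6


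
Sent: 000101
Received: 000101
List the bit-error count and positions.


XOR: 000000

0 errors (received matches sent)


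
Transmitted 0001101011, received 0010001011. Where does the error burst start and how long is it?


XOR: 0011100000

Burst at position 2, length 3


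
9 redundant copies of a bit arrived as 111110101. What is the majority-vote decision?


Ones: 7 out of 9
Threshold: 5

1 (7/9 voted 1)


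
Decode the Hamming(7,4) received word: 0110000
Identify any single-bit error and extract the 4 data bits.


Syndrome = 1: error at position 1

Data: 1000 (corrected bit 1)


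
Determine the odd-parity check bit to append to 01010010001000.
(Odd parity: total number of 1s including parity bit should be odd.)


Number of 1s in data: 4
Parity bit: 1

1


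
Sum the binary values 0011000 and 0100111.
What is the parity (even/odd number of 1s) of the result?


0011000 = 24
0100111 = 39
Sum = 63 = 111111
1s count = 6

even parity (6 ones in 111111)


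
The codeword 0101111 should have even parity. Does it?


Number of 1s: 5

No, parity error (5 ones)


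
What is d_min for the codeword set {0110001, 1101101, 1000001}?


Comparing all pairs, minimum distance: 3
Can detect 2 errors, correct 1 errors

3


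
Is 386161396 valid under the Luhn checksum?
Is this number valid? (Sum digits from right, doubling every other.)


Luhn sum = 44
44 mod 10 = 4

Invalid (Luhn sum mod 10 = 4)


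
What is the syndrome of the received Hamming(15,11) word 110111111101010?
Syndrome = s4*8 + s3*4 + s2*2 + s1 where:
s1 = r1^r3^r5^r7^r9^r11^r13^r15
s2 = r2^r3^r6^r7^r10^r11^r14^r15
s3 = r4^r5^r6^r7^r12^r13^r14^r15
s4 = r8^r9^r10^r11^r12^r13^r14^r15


s1=0, s2=1, s3=0, s4=1

Syndrome = 10 (error at position 10)


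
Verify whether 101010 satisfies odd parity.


Number of 1s: 3

Yes, parity is correct (3 ones)


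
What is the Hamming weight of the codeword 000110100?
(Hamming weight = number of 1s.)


Counting 1s in 000110100

3


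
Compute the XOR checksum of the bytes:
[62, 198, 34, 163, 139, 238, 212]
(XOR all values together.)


XOR chain: 62 ^ 198 ^ 34 ^ 163 ^ 139 ^ 238 ^ 212 = 200

200


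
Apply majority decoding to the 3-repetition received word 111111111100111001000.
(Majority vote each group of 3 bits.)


Groups: 111, 111, 111, 100, 111, 001, 000
Majority votes: 1110100

1110100


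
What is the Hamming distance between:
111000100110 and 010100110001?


XOR: 101100010111
Count of 1s: 7

7


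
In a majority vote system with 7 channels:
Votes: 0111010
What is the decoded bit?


Ones: 4 out of 7
Threshold: 4

1 (4/7 voted 1)


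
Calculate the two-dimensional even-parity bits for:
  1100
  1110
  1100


Row parities: 010
Column parities: 1110

Row P: 010, Col P: 1110, Corner: 1


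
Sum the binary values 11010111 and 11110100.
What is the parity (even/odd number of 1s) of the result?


11010111 = 215
11110100 = 244
Sum = 459 = 111001011
1s count = 6

even parity (6 ones in 111001011)


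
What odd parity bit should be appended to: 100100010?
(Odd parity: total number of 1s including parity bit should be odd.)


Number of 1s in data: 3
Parity bit: 0

0


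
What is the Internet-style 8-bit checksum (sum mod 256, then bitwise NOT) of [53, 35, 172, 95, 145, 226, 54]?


Sum = 780 mod 256 = 12
Complement = 243

243


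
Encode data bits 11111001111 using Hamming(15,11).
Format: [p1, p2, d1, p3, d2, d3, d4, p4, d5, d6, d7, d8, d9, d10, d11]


Parity bits: p1=0, p2=1, p3=1, p4=1

011111111001111


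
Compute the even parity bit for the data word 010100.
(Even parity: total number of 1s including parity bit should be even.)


Number of 1s in data: 2
Parity bit: 0

0


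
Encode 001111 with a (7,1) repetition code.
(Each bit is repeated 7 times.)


Each bit -> 7 copies

000000000000001111111111111111111111111111


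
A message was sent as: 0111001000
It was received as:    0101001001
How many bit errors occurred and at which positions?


XOR: 0010000001

2 error(s) at position(s): 2, 9


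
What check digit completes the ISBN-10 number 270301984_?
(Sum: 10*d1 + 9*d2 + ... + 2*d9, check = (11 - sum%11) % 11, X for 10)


Weighted sum: 177
177 mod 11 = 1

Check digit: X


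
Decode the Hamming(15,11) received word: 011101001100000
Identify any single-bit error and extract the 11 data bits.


Syndrome = 0: no error detected

Data: 10101100000 (no errors)


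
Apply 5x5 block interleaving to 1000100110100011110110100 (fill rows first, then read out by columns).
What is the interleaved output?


Matrix:
  10001
  00110
  10001
  11101
  10100
Read columns: 1011100010010110100010110

1011100010010110100010110


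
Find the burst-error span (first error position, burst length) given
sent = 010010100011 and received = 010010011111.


XOR: 000000111100

Burst at position 6, length 4


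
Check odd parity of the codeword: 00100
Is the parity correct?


Number of 1s: 1

Yes, parity is correct (1 ones)


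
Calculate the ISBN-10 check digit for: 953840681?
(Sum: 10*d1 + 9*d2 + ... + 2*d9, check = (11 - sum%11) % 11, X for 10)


Weighted sum: 289
289 mod 11 = 3

Check digit: 8


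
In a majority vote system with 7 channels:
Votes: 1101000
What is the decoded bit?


Ones: 3 out of 7
Threshold: 4

0 (3/7 voted 1)


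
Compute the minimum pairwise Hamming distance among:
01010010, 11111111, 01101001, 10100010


Comparing all pairs, minimum distance: 4
Can detect 3 errors, correct 1 errors

4


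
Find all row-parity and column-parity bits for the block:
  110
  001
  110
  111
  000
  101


Row parities: 010100
Column parities: 011

Row P: 010100, Col P: 011, Corner: 0


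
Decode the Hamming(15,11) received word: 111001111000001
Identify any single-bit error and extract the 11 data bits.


Syndrome = 15: error at position 15

Data: 10111000000 (corrected bit 15)


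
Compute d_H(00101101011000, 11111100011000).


XOR: 11010001000000
Count of 1s: 4

4


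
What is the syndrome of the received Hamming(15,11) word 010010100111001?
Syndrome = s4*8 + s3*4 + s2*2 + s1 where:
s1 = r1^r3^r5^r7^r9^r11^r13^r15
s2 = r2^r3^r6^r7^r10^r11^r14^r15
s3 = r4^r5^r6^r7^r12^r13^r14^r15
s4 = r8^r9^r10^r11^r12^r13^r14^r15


s1=0, s2=1, s3=0, s4=0

Syndrome = 2 (error at position 2)


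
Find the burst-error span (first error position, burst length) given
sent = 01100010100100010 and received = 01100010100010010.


XOR: 00000000000110000

Burst at position 11, length 2


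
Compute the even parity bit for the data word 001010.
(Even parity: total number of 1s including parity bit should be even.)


Number of 1s in data: 2
Parity bit: 0

0


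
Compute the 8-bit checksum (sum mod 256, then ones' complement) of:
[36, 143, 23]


Sum = 202 mod 256 = 202
Complement = 53

53


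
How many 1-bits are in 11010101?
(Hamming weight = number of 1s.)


Counting 1s in 11010101

5


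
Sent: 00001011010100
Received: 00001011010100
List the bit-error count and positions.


XOR: 00000000000000

0 errors (received matches sent)


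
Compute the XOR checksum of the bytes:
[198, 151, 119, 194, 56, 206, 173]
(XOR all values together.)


XOR chain: 198 ^ 151 ^ 119 ^ 194 ^ 56 ^ 206 ^ 173 = 191

191


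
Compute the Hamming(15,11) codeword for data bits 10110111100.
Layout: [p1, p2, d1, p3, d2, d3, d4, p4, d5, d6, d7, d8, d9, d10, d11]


Parity bits: p1=0, p2=1, p3=0, p4=0

011001100111100


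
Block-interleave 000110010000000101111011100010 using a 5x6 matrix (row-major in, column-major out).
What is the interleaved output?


Matrix:
  000110
  010000
  000101
  111011
  100010
Read columns: 000110101000010101001001100110

000110101000010101001001100110


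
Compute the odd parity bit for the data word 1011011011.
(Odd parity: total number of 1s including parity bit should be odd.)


Number of 1s in data: 7
Parity bit: 0

0


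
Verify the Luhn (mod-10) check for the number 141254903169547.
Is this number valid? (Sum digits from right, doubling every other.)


Luhn sum = 76
76 mod 10 = 6

Invalid (Luhn sum mod 10 = 6)


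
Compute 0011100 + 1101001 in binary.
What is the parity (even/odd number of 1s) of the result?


0011100 = 28
1101001 = 105
Sum = 133 = 10000101
1s count = 3

odd parity (3 ones in 10000101)


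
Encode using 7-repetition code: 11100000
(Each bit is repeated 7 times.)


Each bit -> 7 copies

11111111111111111111100000000000000000000000000000000000


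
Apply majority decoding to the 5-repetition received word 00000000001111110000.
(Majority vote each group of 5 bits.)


Groups: 00000, 00000, 11111, 10000
Majority votes: 0010

0010


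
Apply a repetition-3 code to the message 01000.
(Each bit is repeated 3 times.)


Each bit -> 3 copies

000111000000000


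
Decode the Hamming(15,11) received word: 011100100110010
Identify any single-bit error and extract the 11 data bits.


Syndrome = 13: error at position 13

Data: 10010110110 (corrected bit 13)


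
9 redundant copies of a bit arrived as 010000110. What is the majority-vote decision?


Ones: 3 out of 9
Threshold: 5

0 (3/9 voted 1)


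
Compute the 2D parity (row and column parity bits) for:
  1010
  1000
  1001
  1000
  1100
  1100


Row parities: 010100
Column parities: 0011

Row P: 010100, Col P: 0011, Corner: 0


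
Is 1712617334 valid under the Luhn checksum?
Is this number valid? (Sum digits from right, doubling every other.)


Luhn sum = 35
35 mod 10 = 5

Invalid (Luhn sum mod 10 = 5)


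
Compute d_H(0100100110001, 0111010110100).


XOR: 0011110000101
Count of 1s: 6

6


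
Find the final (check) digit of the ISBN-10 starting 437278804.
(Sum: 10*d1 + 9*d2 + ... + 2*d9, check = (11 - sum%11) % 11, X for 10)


Weighted sum: 259
259 mod 11 = 6

Check digit: 5


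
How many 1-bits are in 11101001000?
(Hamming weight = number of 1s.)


Counting 1s in 11101001000

5


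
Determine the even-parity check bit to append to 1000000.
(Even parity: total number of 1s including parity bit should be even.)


Number of 1s in data: 1
Parity bit: 1

1


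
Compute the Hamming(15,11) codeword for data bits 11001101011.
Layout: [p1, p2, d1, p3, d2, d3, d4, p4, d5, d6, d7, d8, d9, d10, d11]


Parity bits: p1=0, p2=0, p3=0, p4=1

001010011101011


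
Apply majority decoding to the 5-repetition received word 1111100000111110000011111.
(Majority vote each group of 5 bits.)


Groups: 11111, 00000, 11111, 00000, 11111
Majority votes: 10101

10101


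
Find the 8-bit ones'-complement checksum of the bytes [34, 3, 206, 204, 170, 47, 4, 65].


Sum = 733 mod 256 = 221
Complement = 34

34


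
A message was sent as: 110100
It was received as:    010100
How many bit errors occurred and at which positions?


XOR: 100000

1 error(s) at position(s): 0


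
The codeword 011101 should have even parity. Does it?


Number of 1s: 4

Yes, parity is correct (4 ones)


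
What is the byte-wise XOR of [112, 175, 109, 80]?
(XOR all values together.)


XOR chain: 112 ^ 175 ^ 109 ^ 80 = 226

226


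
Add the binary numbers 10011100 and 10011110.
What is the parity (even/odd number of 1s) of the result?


10011100 = 156
10011110 = 158
Sum = 314 = 100111010
1s count = 5

odd parity (5 ones in 100111010)


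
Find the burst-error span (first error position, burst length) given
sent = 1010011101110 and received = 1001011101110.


XOR: 0011000000000

Burst at position 2, length 2


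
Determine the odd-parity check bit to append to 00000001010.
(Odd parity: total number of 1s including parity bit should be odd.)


Number of 1s in data: 2
Parity bit: 1

1


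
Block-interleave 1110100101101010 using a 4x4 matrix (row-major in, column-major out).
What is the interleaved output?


Matrix:
  1110
  1001
  0110
  1010
Read columns: 1101101010110100

1101101010110100


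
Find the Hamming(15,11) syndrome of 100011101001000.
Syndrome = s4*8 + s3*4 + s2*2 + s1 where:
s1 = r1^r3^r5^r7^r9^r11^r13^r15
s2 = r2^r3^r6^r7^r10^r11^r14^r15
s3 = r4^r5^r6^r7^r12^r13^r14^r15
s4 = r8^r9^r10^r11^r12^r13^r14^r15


s1=0, s2=0, s3=0, s4=0

Syndrome = 0 (no error)


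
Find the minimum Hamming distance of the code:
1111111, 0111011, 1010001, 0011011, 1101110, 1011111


Comparing all pairs, minimum distance: 1
Can detect 0 errors, correct 0 errors

1


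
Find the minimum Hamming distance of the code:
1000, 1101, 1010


Comparing all pairs, minimum distance: 1
Can detect 0 errors, correct 0 errors

1


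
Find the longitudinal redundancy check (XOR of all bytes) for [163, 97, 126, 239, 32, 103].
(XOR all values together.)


XOR chain: 163 ^ 97 ^ 126 ^ 239 ^ 32 ^ 103 = 20

20


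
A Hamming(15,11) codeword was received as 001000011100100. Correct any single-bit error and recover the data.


Syndrome = 5: error at position 5

Data: 11001100100 (corrected bit 5)


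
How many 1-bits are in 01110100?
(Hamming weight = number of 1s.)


Counting 1s in 01110100

4


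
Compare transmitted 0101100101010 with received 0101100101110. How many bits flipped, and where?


XOR: 0000000000100

1 error(s) at position(s): 10


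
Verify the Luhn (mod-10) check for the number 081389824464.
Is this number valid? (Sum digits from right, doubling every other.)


Luhn sum = 57
57 mod 10 = 7

Invalid (Luhn sum mod 10 = 7)


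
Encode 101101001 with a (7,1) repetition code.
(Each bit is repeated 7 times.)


Each bit -> 7 copies

111111100000001111111111111100000001111111000000000000001111111


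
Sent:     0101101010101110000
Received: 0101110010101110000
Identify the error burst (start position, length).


XOR: 0000011000000000000

Burst at position 5, length 2
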